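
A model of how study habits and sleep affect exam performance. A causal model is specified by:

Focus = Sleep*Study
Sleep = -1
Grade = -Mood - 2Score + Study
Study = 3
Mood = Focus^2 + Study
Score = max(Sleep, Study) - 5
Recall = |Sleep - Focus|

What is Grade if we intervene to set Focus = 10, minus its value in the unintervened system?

The intervention breaks the incoming arrows to Focus: Focus = Sleep*Study no longer applies, and Focus = 10.
Score = max(Sleep, Study) - 5  [with Sleep=-1, Study=3]  = -2
Mood = Focus^2 + Study  [with Focus=10, Study=3]  = 103
Grade = -Mood - 2Score + Study  [with Mood=103, Score=-2, Study=3]  = -96
Without intervention: Focus = Sleep*Study  [with Sleep=-1, Study=3]  = -3; Score = max(Sleep, Study) - 5  [with Sleep=-1, Study=3]  = -2; Mood = Focus^2 + Study  [with Focus=-3, Study=3]  = 12; Grade = -Mood - 2Score + Study  [with Mood=12, Score=-2, Study=3]  = -5.
Change = -96 − (-5) = -91.

-91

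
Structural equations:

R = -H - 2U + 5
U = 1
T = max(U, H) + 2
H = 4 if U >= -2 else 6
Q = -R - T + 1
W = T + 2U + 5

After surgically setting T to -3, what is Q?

5

The intervention breaks the incoming arrows to T: T = max(U, H) + 2 no longer applies, and T = -3.
H = 4 if U >= -2 else 6  [with U=1]  = 4
R = -H - 2U + 5  [with H=4, U=1]  = -1
Q = -R - T + 1  [with R=-1, T=-3]  = 5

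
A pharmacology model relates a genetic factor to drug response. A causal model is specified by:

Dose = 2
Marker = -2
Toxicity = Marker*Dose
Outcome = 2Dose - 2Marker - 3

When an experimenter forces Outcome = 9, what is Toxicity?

-4

Under do(Outcome=9), the mechanism Outcome = 2Dose - 2Marker - 3 is discarded; Outcome is fixed at 9.
Since Toxicity is not a descendant of the intervened variable, it is unaffected.
Toxicity = Marker*Dose  [with Marker=-2, Dose=2]  = -4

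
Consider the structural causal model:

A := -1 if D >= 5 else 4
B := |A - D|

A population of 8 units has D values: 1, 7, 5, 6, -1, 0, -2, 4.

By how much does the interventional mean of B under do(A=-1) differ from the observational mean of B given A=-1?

-3.25

Under do(A=-1), A's equation is replaced by A=-1 for every unit. Per-unit B: 2, 8, 6, 7, 0, 1, 1, 5. Mean = 3.75.
E[B|A=-1] averages over only the 3 units with A=-1 (D = 7, 5, 6): B = 8, 6, 7, mean 7.
Difference = 3.75 − 7 = -3.25.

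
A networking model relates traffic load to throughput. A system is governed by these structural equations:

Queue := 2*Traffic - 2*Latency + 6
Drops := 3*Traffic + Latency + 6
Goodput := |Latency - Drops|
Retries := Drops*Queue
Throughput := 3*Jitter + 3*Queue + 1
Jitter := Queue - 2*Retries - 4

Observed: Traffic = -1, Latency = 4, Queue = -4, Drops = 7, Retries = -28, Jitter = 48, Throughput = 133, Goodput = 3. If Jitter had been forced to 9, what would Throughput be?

16

Intervening sets Jitter = 9 and removes its equation (Jitter := Queue - 2*Retries - 4).
Queue = 2*Traffic - 2*Latency + 6  [with Traffic=-1, Latency=4]  = -4
Throughput = 3*Jitter + 3*Queue + 1  [with Jitter=9, Queue=-4]  = 16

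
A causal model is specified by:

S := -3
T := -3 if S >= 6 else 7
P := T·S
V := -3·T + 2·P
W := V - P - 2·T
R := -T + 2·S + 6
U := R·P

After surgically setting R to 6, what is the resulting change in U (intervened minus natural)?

-273

Intervening sets R = 6 and removes its equation (R := -T + 2·S + 6).
T = -3 if S >= 6 else 7  [with S=-3]  = 7
P = T·S  [with T=7, S=-3]  = -21
U = R·P  [with R=6, P=-21]  = -126
Without intervention: T = -3 if S >= 6 else 7  [with S=-3]  = 7; P = T·S  [with T=7, S=-3]  = -21; R = -T + 2·S + 6  [with T=7, S=-3]  = -7; U = R·P  [with R=-7, P=-21]  = 147.
Change = -126 − 147 = -273.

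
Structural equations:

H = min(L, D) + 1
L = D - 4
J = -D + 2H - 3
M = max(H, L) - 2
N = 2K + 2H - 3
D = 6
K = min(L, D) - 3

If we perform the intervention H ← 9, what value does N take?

13

The intervention breaks the incoming arrows to H: H = min(L, D) + 1 no longer applies, and H = 9.
L = D - 4  [with D=6]  = 2
K = min(L, D) - 3  [with L=2, D=6]  = -1
N = 2K + 2H - 3  [with K=-1, H=9]  = 13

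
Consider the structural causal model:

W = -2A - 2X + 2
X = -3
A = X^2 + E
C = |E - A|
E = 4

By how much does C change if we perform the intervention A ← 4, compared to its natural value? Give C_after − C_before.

The intervention breaks the incoming arrows to A: A = X^2 + E no longer applies, and A = 4.
C = |E - A|  [with E=4, A=4]  = 0
Without intervention: A = X^2 + E  [with X=-3, E=4]  = 13; C = |E - A|  [with E=4, A=13]  = 9.
Change = 0 − 9 = -9.

-9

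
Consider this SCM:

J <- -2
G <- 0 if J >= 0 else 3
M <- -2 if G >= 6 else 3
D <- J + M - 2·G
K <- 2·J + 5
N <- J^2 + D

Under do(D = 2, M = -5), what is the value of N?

6

The joint intervention fixes D = 2, M = -5, removing each variable's own equation.
N = J^2 + D  [with J=-2, D=2]  = 6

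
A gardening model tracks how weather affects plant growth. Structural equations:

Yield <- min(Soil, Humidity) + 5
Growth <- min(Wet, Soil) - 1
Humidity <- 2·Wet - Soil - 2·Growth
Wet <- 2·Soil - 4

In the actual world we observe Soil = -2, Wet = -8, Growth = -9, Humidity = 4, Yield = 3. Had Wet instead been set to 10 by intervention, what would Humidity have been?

Under do(Wet=10), the mechanism Wet <- 2·Soil - 4 is discarded; Wet is fixed at 10.
Growth = min(Wet, Soil) - 1  [with Wet=10, Soil=-2]  = -3
Humidity = 2·Wet - Soil - 2·Growth  [with Wet=10, Soil=-2, Growth=-3]  = 28

28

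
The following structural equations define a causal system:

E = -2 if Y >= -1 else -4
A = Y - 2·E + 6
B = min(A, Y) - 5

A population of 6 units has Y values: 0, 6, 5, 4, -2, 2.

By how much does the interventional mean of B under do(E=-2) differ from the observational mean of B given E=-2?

Every unit gets E=-2 under the intervention. B values become -5, 1, 0, -1, -7, -3; E[B|do(E=-2)] = -2.5.
Observing E=-2 restricts to units where E's equation naturally yields -2: Y ∈ {0, 6, 5, 4, 2}. In that subpopulation B = -5, 1, 0, -1, -3, mean -1.6.
Difference = -2.5 − (-1.6) = -0.9.

-0.9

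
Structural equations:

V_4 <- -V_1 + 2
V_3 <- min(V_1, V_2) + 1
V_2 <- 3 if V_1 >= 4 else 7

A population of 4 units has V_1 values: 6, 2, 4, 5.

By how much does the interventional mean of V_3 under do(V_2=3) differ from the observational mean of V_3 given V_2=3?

-0.25

The intervention sets V_2=3 in all 4 units regardless of V_1. Recomputing V_3 per unit gives 4, 3, 4, 4; average 3.75.
Observing V_2=3 restricts to units where V_2's equation naturally yields 3: V_1 ∈ {6, 4, 5}. In that subpopulation V_3 = 4, 4, 4, mean 4.
Difference = 3.75 − 4 = -0.25.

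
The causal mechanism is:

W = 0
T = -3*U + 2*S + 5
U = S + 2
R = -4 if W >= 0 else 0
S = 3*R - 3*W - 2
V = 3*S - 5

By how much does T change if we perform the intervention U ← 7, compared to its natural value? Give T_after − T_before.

Intervening sets U = 7 and removes its equation (U = S + 2).
R = -4 if W >= 0 else 0  [with W=0]  = -4
S = 3*R - 3*W - 2  [with R=-4, W=0]  = -14
T = -3*U + 2*S + 5  [with U=7, S=-14]  = -44
Without intervention: R = -4 if W >= 0 else 0  [with W=0]  = -4; S = 3*R - 3*W - 2  [with R=-4, W=0]  = -14; U = S + 2  [with S=-14]  = -12; T = -3*U + 2*S + 5  [with U=-12, S=-14]  = 13.
Change = -44 − 13 = -57.

-57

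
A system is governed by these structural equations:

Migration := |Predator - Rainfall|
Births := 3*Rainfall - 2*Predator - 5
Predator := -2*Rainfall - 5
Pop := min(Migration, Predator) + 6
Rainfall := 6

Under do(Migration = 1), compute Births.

47

Under do(Migration=1), the mechanism Migration := |Predator - Rainfall| is discarded; Migration is fixed at 1.
Since Births is not a descendant of the intervened variable, it is unaffected.
Predator = -2*Rainfall - 5  [with Rainfall=6]  = -17
Births = 3*Rainfall - 2*Predator - 5  [with Rainfall=6, Predator=-17]  = 47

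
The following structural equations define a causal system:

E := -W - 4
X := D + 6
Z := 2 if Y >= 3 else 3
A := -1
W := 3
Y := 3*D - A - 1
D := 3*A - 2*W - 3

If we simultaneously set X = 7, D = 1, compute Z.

2

Setting X = 7, D = 1 by intervention discards those variables' equations.
Y = 3*D - A - 1  [with D=1, A=-1]  = 3
Z = 2 if Y >= 3 else 3  [with Y=3]  = 2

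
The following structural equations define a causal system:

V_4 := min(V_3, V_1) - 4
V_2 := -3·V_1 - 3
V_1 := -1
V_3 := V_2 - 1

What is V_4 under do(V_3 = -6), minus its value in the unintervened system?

-5

The intervention breaks the incoming arrows to V_3: V_3 := V_2 - 1 no longer applies, and V_3 = -6.
V_4 = min(V_3, V_1) - 4  [with V_3=-6, V_1=-1]  = -10
Without intervention: V_2 = -3·V_1 - 3  [with V_1=-1]  = 0; V_3 = V_2 - 1  [with V_2=0]  = -1; V_4 = min(V_3, V_1) - 4  [with V_3=-1, V_1=-1]  = -5.
Change = -10 − (-5) = -5.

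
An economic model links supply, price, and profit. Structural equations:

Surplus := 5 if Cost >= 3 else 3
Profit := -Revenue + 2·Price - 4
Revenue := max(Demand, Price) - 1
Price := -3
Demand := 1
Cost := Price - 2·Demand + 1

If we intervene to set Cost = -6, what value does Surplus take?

The intervention breaks the incoming arrows to Cost: Cost := Price - 2·Demand + 1 no longer applies, and Cost = -6.
Surplus = 5 if Cost >= 3 else 3  [with Cost=-6]  = 3

3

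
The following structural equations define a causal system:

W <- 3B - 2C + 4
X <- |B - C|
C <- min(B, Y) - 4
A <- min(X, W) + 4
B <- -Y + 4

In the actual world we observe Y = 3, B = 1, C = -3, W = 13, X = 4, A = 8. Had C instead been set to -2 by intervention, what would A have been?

7

The intervention breaks the incoming arrows to C: C <- min(B, Y) - 4 no longer applies, and C = -2.
B = -Y + 4  [with Y=3]  = 1
W = 3B - 2C + 4  [with B=1, C=-2]  = 11
X = |B - C|  [with B=1, C=-2]  = 3
A = min(X, W) + 4  [with X=3, W=11]  = 7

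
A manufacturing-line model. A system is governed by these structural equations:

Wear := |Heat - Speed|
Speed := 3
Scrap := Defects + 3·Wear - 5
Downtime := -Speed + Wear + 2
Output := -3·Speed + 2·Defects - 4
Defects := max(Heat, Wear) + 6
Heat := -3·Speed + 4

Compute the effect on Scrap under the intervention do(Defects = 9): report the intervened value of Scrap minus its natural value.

-5

Intervening sets Defects = 9 and removes its equation (Defects := max(Heat, Wear) + 6).
Heat = -3·Speed + 4  [with Speed=3]  = -5
Wear = |Heat - Speed|  [with Heat=-5, Speed=3]  = 8
Scrap = Defects + 3·Wear - 5  [with Defects=9, Wear=8]  = 28
Without intervention: Heat = -3·Speed + 4  [with Speed=3]  = -5; Wear = |Heat - Speed|  [with Heat=-5, Speed=3]  = 8; Defects = max(Heat, Wear) + 6  [with Heat=-5, Wear=8]  = 14; Scrap = Defects + 3·Wear - 5  [with Defects=14, Wear=8]  = 33.
Change = 28 − 33 = -5.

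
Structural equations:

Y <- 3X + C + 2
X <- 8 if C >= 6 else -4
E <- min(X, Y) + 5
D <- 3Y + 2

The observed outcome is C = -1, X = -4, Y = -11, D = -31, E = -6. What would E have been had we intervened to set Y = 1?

1

do(Y=1) replaces the equation Y <- 3X + C + 2 with the constant Y = 1.
X = 8 if C >= 6 else -4  [with C=-1]  = -4
E = min(X, Y) + 5  [with X=-4, Y=1]  = 1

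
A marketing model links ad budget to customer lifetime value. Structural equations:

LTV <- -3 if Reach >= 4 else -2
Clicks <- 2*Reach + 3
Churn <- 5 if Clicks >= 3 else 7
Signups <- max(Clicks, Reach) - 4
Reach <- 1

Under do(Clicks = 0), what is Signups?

The intervention breaks the incoming arrows to Clicks: Clicks <- 2*Reach + 3 no longer applies, and Clicks = 0.
Signups = max(Clicks, Reach) - 4  [with Clicks=0, Reach=1]  = -3

-3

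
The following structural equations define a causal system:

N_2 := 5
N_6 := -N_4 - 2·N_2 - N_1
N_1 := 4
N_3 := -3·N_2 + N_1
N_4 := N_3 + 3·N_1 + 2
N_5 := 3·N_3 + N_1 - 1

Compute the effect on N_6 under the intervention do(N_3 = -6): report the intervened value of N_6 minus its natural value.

-5

The intervention breaks the incoming arrows to N_3: N_3 := -3·N_2 + N_1 no longer applies, and N_3 = -6.
N_4 = N_3 + 3·N_1 + 2  [with N_3=-6, N_1=4]  = 8
N_6 = -N_4 - 2·N_2 - N_1  [with N_4=8, N_2=5, N_1=4]  = -22
Without intervention: N_3 = -3·N_2 + N_1  [with N_2=5, N_1=4]  = -11; N_4 = N_3 + 3·N_1 + 2  [with N_3=-11, N_1=4]  = 3; N_6 = -N_4 - 2·N_2 - N_1  [with N_4=3, N_2=5, N_1=4]  = -17.
Change = -22 − (-17) = -5.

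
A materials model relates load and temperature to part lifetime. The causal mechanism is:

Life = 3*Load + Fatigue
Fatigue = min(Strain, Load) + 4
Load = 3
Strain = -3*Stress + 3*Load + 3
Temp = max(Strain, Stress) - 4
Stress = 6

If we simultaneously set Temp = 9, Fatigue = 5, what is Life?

14

The joint intervention fixes Temp = 9, Fatigue = 5, removing each variable's own equation.
Life = 3*Load + Fatigue  [with Load=3, Fatigue=5]  = 14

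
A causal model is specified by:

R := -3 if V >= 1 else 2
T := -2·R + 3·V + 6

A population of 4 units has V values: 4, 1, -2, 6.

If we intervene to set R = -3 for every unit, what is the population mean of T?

Under do(R=-3), R's equation is replaced by R=-3 for every unit. Per-unit T: 24, 15, 6, 30. Mean = 18.75.

18.75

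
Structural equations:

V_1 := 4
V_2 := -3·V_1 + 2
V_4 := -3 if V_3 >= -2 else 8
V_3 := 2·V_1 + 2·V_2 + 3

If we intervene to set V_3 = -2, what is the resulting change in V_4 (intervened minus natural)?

The intervention breaks the incoming arrows to V_3: V_3 := 2·V_1 + 2·V_2 + 3 no longer applies, and V_3 = -2.
V_4 = -3 if V_3 >= -2 else 8  [with V_3=-2]  = -3
Without intervention: V_2 = -3·V_1 + 2  [with V_1=4]  = -10; V_3 = 2·V_1 + 2·V_2 + 3  [with V_1=4, V_2=-10]  = -9; V_4 = -3 if V_3 >= -2 else 8  [with V_3=-9]  = 8.
Change = -3 − 8 = -11.

-11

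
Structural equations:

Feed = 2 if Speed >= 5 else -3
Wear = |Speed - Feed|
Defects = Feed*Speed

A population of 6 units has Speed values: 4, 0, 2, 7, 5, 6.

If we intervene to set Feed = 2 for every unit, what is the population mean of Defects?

8

do(Feed=2) breaks Feed's dependence on Speed. With Feed=2 fixed, Defects across the units is 8, 0, 4, 14, 10, 12, mean 8.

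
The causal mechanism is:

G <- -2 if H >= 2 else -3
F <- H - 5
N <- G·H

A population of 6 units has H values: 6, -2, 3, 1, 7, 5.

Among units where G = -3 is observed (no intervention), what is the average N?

Conditioning on G=-3 selects the 2 unit(s) with H ∈ {-2, 1}. Their N values: 6, -3. Mean = 1.5.

1.5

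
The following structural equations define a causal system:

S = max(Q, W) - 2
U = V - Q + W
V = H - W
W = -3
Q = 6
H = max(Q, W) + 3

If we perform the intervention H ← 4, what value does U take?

The intervention breaks the incoming arrows to H: H = max(Q, W) + 3 no longer applies, and H = 4.
V = H - W  [with H=4, W=-3]  = 7
U = V - Q + W  [with V=7, Q=6, W=-3]  = -2

-2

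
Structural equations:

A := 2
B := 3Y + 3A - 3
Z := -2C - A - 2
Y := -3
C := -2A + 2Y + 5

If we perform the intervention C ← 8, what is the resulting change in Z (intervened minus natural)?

The intervention breaks the incoming arrows to C: C := -2A + 2Y + 5 no longer applies, and C = 8.
Z = -2C - A - 2  [with C=8, A=2]  = -20
Without intervention: C = -2A + 2Y + 5  [with A=2, Y=-3]  = -5; Z = -2C - A - 2  [with C=-5, A=2]  = 6.
Change = -20 − 6 = -26.

-26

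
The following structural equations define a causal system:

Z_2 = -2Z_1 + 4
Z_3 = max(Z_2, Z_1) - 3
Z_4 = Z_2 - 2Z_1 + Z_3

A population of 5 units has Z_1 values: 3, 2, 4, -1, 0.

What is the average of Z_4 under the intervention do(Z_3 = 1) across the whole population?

-1.4

The intervention sets Z_3=1 in all 5 units regardless of Z_1. Recomputing Z_4 per unit gives -7, -3, -11, 9, 5; average -1.4.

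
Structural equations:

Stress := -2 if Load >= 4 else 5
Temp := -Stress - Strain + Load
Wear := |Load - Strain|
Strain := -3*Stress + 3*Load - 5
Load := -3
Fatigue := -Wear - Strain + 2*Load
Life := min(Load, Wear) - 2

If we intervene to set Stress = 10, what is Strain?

The intervention breaks the incoming arrows to Stress: Stress := -2 if Load >= 4 else 5 no longer applies, and Stress = 10.
Strain = -3*Stress + 3*Load - 5  [with Stress=10, Load=-3]  = -44

-44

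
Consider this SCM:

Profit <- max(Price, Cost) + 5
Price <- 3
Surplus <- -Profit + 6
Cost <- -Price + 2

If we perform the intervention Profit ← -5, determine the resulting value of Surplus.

The intervention breaks the incoming arrows to Profit: Profit <- max(Price, Cost) + 5 no longer applies, and Profit = -5.
Surplus = -Profit + 6  [with Profit=-5]  = 11

11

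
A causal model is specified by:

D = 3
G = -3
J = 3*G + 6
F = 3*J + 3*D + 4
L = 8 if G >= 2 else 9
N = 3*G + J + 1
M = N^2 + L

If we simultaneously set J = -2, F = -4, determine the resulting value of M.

109

Under do(J = -2, F = -4), each intervened variable's structural equation is replaced by its fixed value.
L = 8 if G >= 2 else 9  [with G=-3]  = 9
N = 3*G + J + 1  [with G=-3, J=-2]  = -10
M = N^2 + L  [with N=-10, L=9]  = 109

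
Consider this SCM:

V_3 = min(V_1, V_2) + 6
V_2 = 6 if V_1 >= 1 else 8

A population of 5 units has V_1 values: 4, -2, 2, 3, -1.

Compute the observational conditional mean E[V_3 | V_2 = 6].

Conditioning on V_2=6 selects the 3 unit(s) with V_1 ∈ {4, 2, 3}. Their V_3 values: 10, 8, 9. Mean = 9.

9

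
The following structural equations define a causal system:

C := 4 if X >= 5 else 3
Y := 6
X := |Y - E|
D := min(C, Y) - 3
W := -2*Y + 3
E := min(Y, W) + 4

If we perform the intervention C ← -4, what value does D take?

The intervention breaks the incoming arrows to C: C := 4 if X >= 5 else 3 no longer applies, and C = -4.
D = min(C, Y) - 3  [with C=-4, Y=6]  = -7

-7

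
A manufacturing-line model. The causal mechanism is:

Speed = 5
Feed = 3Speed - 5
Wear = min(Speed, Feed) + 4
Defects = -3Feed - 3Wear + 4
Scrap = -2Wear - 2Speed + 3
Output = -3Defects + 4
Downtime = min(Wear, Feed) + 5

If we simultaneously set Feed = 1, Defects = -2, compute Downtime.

6

Setting Feed = 1, Defects = -2 by intervention discards those variables' equations.
Wear = min(Speed, Feed) + 4  [with Speed=5, Feed=1]  = 5
Downtime = min(Wear, Feed) + 5  [with Wear=5, Feed=1]  = 6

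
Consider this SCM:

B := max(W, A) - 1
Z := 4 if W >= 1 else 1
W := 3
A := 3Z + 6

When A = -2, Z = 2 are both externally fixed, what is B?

The joint intervention fixes A = -2, Z = 2, removing each variable's own equation.
B = max(W, A) - 1  [with W=3, A=-2]  = 2

2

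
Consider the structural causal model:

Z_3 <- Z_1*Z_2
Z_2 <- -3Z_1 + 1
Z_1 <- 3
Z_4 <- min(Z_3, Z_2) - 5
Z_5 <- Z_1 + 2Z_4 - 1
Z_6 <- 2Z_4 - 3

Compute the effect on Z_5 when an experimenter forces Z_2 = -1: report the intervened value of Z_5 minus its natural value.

do(Z_2=-1) replaces the equation Z_2 <- -3Z_1 + 1 with the constant Z_2 = -1.
Z_3 = Z_1*Z_2  [with Z_1=3, Z_2=-1]  = -3
Z_4 = min(Z_3, Z_2) - 5  [with Z_3=-3, Z_2=-1]  = -8
Z_5 = Z_1 + 2Z_4 - 1  [with Z_1=3, Z_4=-8]  = -14
Without intervention: Z_2 = -3Z_1 + 1  [with Z_1=3]  = -8; Z_3 = Z_1*Z_2  [with Z_1=3, Z_2=-8]  = -24; Z_4 = min(Z_3, Z_2) - 5  [with Z_3=-24, Z_2=-8]  = -29; Z_5 = Z_1 + 2Z_4 - 1  [with Z_1=3, Z_4=-29]  = -56.
Change = -14 − (-56) = 42.

42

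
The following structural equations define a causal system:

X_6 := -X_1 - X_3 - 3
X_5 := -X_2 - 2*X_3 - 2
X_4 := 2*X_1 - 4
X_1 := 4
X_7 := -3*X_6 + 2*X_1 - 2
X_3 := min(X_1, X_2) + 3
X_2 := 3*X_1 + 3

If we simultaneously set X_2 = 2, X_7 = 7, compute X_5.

-14

Setting X_2 = 2, X_7 = 7 by intervention discards those variables' equations.
X_3 = min(X_1, X_2) + 3  [with X_1=4, X_2=2]  = 5
X_5 = -X_2 - 2*X_3 - 2  [with X_2=2, X_3=5]  = -14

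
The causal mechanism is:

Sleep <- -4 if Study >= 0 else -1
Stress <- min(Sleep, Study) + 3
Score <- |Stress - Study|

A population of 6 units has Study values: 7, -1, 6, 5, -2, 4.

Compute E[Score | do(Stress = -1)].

Every unit gets Stress=-1 under the intervention. Score values become 8, 0, 7, 6, 1, 5; E[Score|do(Stress=-1)] = 4.5.

4.5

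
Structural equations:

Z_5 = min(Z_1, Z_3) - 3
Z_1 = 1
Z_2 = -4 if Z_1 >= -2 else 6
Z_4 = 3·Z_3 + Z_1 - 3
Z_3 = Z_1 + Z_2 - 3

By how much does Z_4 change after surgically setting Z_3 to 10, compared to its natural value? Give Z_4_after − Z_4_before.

48

The intervention breaks the incoming arrows to Z_3: Z_3 = Z_1 + Z_2 - 3 no longer applies, and Z_3 = 10.
Z_4 = 3·Z_3 + Z_1 - 3  [with Z_3=10, Z_1=1]  = 28
Without intervention: Z_2 = -4 if Z_1 >= -2 else 6  [with Z_1=1]  = -4; Z_3 = Z_1 + Z_2 - 3  [with Z_1=1, Z_2=-4]  = -6; Z_4 = 3·Z_3 + Z_1 - 3  [with Z_3=-6, Z_1=1]  = -20.
Change = 28 − (-20) = 48.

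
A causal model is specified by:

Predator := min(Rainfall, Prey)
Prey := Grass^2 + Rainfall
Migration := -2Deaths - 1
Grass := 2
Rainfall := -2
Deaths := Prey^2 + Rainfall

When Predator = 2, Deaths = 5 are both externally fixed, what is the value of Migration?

-11

The joint intervention fixes Predator = 2, Deaths = 5, removing each variable's own equation.
Migration = -2Deaths - 1  [with Deaths=5]  = -11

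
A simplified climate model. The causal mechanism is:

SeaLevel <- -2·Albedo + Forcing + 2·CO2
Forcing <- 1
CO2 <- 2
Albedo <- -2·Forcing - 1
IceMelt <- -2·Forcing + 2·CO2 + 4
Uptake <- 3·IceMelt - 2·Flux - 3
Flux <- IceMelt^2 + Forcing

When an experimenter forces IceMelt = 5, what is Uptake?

The intervention breaks the incoming arrows to IceMelt: IceMelt <- -2·Forcing + 2·CO2 + 4 no longer applies, and IceMelt = 5.
Flux = IceMelt^2 + Forcing  [with IceMelt=5, Forcing=1]  = 26
Uptake = 3·IceMelt - 2·Flux - 3  [with IceMelt=5, Flux=26]  = -40

-40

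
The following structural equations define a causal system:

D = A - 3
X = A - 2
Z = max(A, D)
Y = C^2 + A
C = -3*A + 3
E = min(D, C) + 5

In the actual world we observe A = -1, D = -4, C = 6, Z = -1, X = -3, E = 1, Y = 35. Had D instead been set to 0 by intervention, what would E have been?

Under do(D=0), the mechanism D = A - 3 is discarded; D is fixed at 0.
C = -3*A + 3  [with A=-1]  = 6
E = min(D, C) + 5  [with D=0, C=6]  = 5

5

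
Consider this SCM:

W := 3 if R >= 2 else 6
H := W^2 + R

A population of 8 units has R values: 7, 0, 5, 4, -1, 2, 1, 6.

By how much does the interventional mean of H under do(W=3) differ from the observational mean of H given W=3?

-1.8

Under do(W=3), W's equation is replaced by W=3 for every unit. Per-unit H: 16, 9, 14, 13, 8, 11, 10, 15. Mean = 12.
E[H|W=3] averages over only the 5 units with W=3 (R = 7, 5, 4, 2, 6): H = 16, 14, 13, 11, 15, mean 13.8.
Difference = 12 − 13.8 = -1.8.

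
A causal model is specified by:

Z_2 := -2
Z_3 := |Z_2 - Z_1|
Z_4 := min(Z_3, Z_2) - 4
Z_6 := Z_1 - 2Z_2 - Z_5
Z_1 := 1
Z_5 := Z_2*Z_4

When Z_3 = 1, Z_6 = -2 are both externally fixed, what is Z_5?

12

The joint intervention fixes Z_3 = 1, Z_6 = -2, removing each variable's own equation.
Z_4 = min(Z_3, Z_2) - 4  [with Z_3=1, Z_2=-2]  = -6
Z_5 = Z_2*Z_4  [with Z_2=-2, Z_4=-6]  = 12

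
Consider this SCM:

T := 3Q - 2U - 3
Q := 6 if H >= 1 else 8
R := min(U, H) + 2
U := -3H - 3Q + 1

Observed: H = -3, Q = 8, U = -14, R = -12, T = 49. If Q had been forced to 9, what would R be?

Under do(Q=9), the mechanism Q := 6 if H >= 1 else 8 is discarded; Q is fixed at 9.
U = -3H - 3Q + 1  [with H=-3, Q=9]  = -17
R = min(U, H) + 2  [with U=-17, H=-3]  = -15

-15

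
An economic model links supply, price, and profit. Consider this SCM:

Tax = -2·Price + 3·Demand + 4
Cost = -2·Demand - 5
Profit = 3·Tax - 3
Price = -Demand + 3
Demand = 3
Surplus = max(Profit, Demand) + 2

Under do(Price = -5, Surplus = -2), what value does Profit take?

Setting Price = -5, Surplus = -2 by intervention discards those variables' equations.
Tax = -2·Price + 3·Demand + 4  [with Price=-5, Demand=3]  = 23
Profit = 3·Tax - 3  [with Tax=23]  = 66

66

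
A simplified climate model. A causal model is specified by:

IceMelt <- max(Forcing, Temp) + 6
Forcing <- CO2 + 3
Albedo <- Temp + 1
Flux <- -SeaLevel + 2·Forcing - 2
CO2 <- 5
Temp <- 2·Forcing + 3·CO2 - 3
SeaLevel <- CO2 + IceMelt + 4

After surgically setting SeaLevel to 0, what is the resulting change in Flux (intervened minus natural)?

43

Intervening sets SeaLevel = 0 and removes its equation (SeaLevel <- CO2 + IceMelt + 4).
Forcing = CO2 + 3  [with CO2=5]  = 8
Flux = -SeaLevel + 2·Forcing - 2  [with SeaLevel=0, Forcing=8]  = 14
Without intervention: Forcing = CO2 + 3  [with CO2=5]  = 8; Temp = 2·Forcing + 3·CO2 - 3  [with Forcing=8, CO2=5]  = 28; IceMelt = max(Forcing, Temp) + 6  [with Forcing=8, Temp=28]  = 34; SeaLevel = CO2 + IceMelt + 4  [with CO2=5, IceMelt=34]  = 43; Flux = -SeaLevel + 2·Forcing - 2  [with SeaLevel=43, Forcing=8]  = -29.
Change = 14 − (-29) = 43.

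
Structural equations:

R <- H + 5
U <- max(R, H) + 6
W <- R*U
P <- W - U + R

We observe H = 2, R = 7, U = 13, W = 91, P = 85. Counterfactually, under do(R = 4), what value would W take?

40

Under do(R=4), the mechanism R <- H + 5 is discarded; R is fixed at 4.
U = max(R, H) + 6  [with R=4, H=2]  = 10
W = R*U  [with R=4, U=10]  = 40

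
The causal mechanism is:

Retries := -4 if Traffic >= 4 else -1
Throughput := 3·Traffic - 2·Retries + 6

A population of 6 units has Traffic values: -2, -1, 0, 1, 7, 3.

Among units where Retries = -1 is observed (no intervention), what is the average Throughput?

E[Throughput|Retries=-1] averages over only the 5 units with Retries=-1 (Traffic = -2, -1, 0, 1, 3): Throughput = 2, 5, 8, 11, 17, mean 8.6.

8.6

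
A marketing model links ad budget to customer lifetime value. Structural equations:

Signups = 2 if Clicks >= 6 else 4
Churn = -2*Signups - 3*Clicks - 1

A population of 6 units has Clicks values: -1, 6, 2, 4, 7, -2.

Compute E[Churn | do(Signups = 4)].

Under do(Signups=4), Signups's equation is replaced by Signups=4 for every unit. Per-unit Churn: -6, -27, -15, -21, -30, -3. Mean = -17.

-17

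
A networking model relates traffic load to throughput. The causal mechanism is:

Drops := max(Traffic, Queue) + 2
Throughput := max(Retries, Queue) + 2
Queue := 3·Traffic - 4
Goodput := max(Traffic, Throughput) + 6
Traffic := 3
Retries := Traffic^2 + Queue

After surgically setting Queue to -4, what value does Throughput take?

do(Queue=-4) replaces the equation Queue := 3·Traffic - 4 with the constant Queue = -4.
Retries = Traffic^2 + Queue  [with Traffic=3, Queue=-4]  = 5
Throughput = max(Retries, Queue) + 2  [with Retries=5, Queue=-4]  = 7

7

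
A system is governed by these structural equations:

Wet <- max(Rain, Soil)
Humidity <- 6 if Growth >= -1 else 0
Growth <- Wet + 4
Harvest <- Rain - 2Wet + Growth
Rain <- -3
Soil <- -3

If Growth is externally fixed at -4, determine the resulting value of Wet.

Under do(Growth=-4), the mechanism Growth <- Wet + 4 is discarded; Growth is fixed at -4.
Since Wet is not a descendant of the intervened variable, it is unaffected.
Wet = max(Rain, Soil)  [with Rain=-3, Soil=-3]  = -3

-3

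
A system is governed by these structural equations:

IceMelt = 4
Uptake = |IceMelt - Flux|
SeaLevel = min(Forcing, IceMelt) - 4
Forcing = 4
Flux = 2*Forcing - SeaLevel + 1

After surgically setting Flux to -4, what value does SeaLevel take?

Under do(Flux=-4), the mechanism Flux = 2*Forcing - SeaLevel + 1 is discarded; Flux is fixed at -4.
Since SeaLevel is not a descendant of the intervened variable, it is unaffected.
SeaLevel = min(Forcing, IceMelt) - 4  [with Forcing=4, IceMelt=4]  = 0

0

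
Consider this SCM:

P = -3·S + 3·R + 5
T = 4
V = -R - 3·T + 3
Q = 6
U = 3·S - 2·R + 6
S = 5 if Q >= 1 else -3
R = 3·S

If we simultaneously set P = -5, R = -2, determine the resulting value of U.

25

Setting P = -5, R = -2 by intervention discards those variables' equations.
S = 5 if Q >= 1 else -3  [with Q=6]  = 5
U = 3·S - 2·R + 6  [with S=5, R=-2]  = 25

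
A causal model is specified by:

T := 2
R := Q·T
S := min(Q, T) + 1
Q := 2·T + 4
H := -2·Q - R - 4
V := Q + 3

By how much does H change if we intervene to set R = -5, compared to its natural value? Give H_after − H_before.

21

The intervention breaks the incoming arrows to R: R := Q·T no longer applies, and R = -5.
Q = 2·T + 4  [with T=2]  = 8
H = -2·Q - R - 4  [with Q=8, R=-5]  = -15
Without intervention: Q = 2·T + 4  [with T=2]  = 8; R = Q·T  [with Q=8, T=2]  = 16; H = -2·Q - R - 4  [with Q=8, R=16]  = -36.
Change = -15 − (-36) = 21.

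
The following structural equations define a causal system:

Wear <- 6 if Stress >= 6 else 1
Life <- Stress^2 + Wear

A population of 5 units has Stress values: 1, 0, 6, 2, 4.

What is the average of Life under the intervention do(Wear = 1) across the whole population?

12.4

Every unit gets Wear=1 under the intervention. Life values become 2, 1, 37, 5, 17; E[Life|do(Wear=1)] = 12.4.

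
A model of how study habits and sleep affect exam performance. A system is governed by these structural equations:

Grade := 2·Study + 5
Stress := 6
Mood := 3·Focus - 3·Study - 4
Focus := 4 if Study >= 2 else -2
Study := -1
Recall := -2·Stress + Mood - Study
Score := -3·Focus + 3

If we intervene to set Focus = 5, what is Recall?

The intervention breaks the incoming arrows to Focus: Focus := 4 if Study >= 2 else -2 no longer applies, and Focus = 5.
Mood = 3·Focus - 3·Study - 4  [with Focus=5, Study=-1]  = 14
Recall = -2·Stress + Mood - Study  [with Stress=6, Mood=14, Study=-1]  = 3

3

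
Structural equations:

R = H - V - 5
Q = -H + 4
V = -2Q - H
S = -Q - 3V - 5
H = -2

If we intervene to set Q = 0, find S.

-11

do(Q=0) replaces the equation Q = -H + 4 with the constant Q = 0.
V = -2Q - H  [with Q=0, H=-2]  = 2
S = -Q - 3V - 5  [with Q=0, V=2]  = -11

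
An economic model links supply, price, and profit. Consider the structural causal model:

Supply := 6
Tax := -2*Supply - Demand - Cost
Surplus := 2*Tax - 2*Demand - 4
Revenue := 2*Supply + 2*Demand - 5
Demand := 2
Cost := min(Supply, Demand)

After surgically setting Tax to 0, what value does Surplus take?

The intervention breaks the incoming arrows to Tax: Tax := -2*Supply - Demand - Cost no longer applies, and Tax = 0.
Surplus = 2*Tax - 2*Demand - 4  [with Tax=0, Demand=2]  = -8

-8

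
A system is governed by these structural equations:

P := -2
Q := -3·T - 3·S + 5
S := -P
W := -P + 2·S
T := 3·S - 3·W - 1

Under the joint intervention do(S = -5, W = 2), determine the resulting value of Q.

86

Under do(S = -5, W = 2), each intervened variable's structural equation is replaced by its fixed value.
T = 3·S - 3·W - 1  [with S=-5, W=2]  = -22
Q = -3·T - 3·S + 5  [with T=-22, S=-5]  = 86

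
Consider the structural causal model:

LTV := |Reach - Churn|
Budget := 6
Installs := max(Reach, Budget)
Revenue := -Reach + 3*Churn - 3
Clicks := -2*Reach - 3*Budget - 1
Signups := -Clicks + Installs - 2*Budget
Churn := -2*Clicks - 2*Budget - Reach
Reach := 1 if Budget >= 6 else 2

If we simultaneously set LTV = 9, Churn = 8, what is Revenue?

20

Setting LTV = 9, Churn = 8 by intervention discards those variables' equations.
Reach = 1 if Budget >= 6 else 2  [with Budget=6]  = 1
Revenue = -Reach + 3*Churn - 3  [with Reach=1, Churn=8]  = 20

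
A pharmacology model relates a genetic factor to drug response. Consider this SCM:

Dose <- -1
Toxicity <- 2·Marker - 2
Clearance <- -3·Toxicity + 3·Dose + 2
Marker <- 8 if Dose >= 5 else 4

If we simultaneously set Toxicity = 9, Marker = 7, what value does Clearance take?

-28

The joint intervention fixes Toxicity = 9, Marker = 7, removing each variable's own equation.
Clearance = -3·Toxicity + 3·Dose + 2  [with Toxicity=9, Dose=-1]  = -28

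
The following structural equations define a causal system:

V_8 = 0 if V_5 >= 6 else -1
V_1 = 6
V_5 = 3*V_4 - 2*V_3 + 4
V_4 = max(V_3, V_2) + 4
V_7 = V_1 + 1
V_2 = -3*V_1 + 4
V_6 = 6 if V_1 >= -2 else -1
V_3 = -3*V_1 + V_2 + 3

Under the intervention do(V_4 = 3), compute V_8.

do(V_4=3) replaces the equation V_4 = max(V_3, V_2) + 4 with the constant V_4 = 3.
V_2 = -3*V_1 + 4  [with V_1=6]  = -14
V_3 = -3*V_1 + V_2 + 3  [with V_1=6, V_2=-14]  = -29
V_5 = 3*V_4 - 2*V_3 + 4  [with V_4=3, V_3=-29]  = 71
V_8 = 0 if V_5 >= 6 else -1  [with V_5=71]  = 0

0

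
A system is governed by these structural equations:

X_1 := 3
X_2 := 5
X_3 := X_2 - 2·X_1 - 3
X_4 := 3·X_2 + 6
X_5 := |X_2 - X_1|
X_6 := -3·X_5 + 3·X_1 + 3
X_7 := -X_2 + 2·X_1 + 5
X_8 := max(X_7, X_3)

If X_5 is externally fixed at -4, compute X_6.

The intervention breaks the incoming arrows to X_5: X_5 := |X_2 - X_1| no longer applies, and X_5 = -4.
X_6 = -3·X_5 + 3·X_1 + 3  [with X_5=-4, X_1=3]  = 24

24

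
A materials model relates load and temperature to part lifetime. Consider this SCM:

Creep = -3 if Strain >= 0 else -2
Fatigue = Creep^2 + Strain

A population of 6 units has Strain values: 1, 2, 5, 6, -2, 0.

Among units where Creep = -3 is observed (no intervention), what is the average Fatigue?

E[Fatigue|Creep=-3] averages over only the 5 units with Creep=-3 (Strain = 1, 2, 5, 6, 0): Fatigue = 10, 11, 14, 15, 9, mean 11.8.

11.8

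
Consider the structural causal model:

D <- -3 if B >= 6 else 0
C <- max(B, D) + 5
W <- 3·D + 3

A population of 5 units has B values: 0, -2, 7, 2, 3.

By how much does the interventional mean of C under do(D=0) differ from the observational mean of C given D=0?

The intervention sets D=0 in all 5 units regardless of B. Recomputing C per unit gives 5, 5, 12, 7, 8; average 7.4.
E[C|D=0] averages over only the 4 units with D=0 (B = 0, -2, 2, 3): C = 5, 5, 7, 8, mean 6.25.
Difference = 7.4 − 6.25 = 1.15.

1.15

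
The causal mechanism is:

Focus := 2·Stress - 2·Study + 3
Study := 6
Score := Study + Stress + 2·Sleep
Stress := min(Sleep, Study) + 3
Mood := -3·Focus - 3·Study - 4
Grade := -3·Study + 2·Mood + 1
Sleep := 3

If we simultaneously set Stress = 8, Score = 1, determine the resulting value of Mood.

-43

Setting Stress = 8, Score = 1 by intervention discards those variables' equations.
Focus = 2·Stress - 2·Study + 3  [with Stress=8, Study=6]  = 7
Mood = -3·Focus - 3·Study - 4  [with Focus=7, Study=6]  = -43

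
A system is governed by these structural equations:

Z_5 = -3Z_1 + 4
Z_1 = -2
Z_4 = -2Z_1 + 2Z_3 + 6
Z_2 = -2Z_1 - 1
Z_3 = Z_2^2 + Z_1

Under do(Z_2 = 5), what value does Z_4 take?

Under do(Z_2=5), the mechanism Z_2 = -2Z_1 - 1 is discarded; Z_2 is fixed at 5.
Z_3 = Z_2^2 + Z_1  [with Z_2=5, Z_1=-2]  = 23
Z_4 = -2Z_1 + 2Z_3 + 6  [with Z_1=-2, Z_3=23]  = 56

56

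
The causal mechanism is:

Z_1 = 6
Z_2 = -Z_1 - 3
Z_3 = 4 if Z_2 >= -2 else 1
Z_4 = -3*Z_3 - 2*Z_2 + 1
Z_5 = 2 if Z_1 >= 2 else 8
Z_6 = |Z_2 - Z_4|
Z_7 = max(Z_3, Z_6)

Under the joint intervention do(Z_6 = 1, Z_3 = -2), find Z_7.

Under do(Z_6 = 1, Z_3 = -2), each intervened variable's structural equation is replaced by its fixed value.
Z_7 = max(Z_3, Z_6)  [with Z_3=-2, Z_6=1]  = 1

1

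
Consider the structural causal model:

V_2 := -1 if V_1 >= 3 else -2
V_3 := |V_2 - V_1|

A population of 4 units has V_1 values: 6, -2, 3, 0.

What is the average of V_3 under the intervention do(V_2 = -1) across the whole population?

3.25

The intervention sets V_2=-1 in all 4 units regardless of V_1. Recomputing V_3 per unit gives 7, 1, 4, 1; average 3.25.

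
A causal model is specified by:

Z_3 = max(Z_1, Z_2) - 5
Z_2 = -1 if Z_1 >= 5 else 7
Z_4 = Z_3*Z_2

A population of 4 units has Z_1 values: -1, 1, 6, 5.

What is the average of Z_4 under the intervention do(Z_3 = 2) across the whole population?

6

do(Z_3=2) breaks Z_3's dependence on Z_1. With Z_3=2 fixed, Z_4 across the units is 14, 14, -2, -2, mean 6.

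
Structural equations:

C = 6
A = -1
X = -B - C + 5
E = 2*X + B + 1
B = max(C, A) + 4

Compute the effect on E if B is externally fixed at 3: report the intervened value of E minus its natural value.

do(B=3) replaces the equation B = max(C, A) + 4 with the constant B = 3.
X = -B - C + 5  [with B=3, C=6]  = -4
E = 2*X + B + 1  [with X=-4, B=3]  = -4
Without intervention: B = max(C, A) + 4  [with C=6, A=-1]  = 10; X = -B - C + 5  [with B=10, C=6]  = -11; E = 2*X + B + 1  [with X=-11, B=10]  = -11.
Change = -4 − (-11) = 7.

7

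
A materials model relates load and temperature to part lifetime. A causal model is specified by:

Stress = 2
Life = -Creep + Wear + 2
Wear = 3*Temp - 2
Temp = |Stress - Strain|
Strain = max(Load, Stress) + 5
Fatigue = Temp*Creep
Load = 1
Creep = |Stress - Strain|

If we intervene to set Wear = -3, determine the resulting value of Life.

-6

Intervening sets Wear = -3 and removes its equation (Wear = 3*Temp - 2).
Strain = max(Load, Stress) + 5  [with Load=1, Stress=2]  = 7
Creep = |Stress - Strain|  [with Stress=2, Strain=7]  = 5
Life = -Creep + Wear + 2  [with Creep=5, Wear=-3]  = -6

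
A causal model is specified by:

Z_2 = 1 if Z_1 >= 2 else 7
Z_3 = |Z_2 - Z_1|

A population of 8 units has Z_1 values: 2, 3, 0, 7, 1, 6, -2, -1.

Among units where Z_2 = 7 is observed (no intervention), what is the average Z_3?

7.5

Conditioning on Z_2=7 selects the 4 unit(s) with Z_1 ∈ {0, 1, -2, -1}. Their Z_3 values: 7, 6, 9, 8. Mean = 7.5.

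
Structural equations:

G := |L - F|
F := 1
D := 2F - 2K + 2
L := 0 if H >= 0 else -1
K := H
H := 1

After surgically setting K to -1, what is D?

6

Intervening sets K = -1 and removes its equation (K := H).
D = 2F - 2K + 2  [with F=1, K=-1]  = 6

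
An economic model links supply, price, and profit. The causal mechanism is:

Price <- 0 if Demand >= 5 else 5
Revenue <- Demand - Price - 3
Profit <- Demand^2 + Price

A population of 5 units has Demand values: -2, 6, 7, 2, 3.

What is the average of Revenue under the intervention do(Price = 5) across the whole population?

Every unit gets Price=5 under the intervention. Revenue values become -10, -2, -1, -6, -5; E[Revenue|do(Price=5)] = -4.8.

-4.8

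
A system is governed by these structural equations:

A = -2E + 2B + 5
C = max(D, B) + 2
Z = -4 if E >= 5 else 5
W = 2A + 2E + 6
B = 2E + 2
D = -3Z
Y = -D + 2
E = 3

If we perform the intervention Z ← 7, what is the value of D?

-21

do(Z=7) replaces the equation Z = -4 if E >= 5 else 5 with the constant Z = 7.
D = -3Z  [with Z=7]  = -21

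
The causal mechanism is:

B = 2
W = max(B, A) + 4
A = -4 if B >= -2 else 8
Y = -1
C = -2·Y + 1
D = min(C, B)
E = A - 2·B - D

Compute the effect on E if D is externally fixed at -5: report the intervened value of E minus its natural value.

7

The intervention breaks the incoming arrows to D: D = min(C, B) no longer applies, and D = -5.
A = -4 if B >= -2 else 8  [with B=2]  = -4
E = A - 2·B - D  [with A=-4, B=2, D=-5]  = -3
Without intervention: C = -2·Y + 1  [with Y=-1]  = 3; A = -4 if B >= -2 else 8  [with B=2]  = -4; D = min(C, B)  [with C=3, B=2]  = 2; E = A - 2·B - D  [with A=-4, B=2, D=2]  = -10.
Change = -3 − (-10) = 7.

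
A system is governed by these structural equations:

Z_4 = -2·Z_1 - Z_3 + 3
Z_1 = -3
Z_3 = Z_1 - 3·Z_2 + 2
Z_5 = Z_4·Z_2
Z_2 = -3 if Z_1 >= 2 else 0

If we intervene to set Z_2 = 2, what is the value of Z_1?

Under do(Z_2=2), the mechanism Z_2 = -3 if Z_1 >= 2 else 0 is discarded; Z_2 is fixed at 2.
Z_1 is not downstream of the intervention, so its value is determined by the original equations.

-3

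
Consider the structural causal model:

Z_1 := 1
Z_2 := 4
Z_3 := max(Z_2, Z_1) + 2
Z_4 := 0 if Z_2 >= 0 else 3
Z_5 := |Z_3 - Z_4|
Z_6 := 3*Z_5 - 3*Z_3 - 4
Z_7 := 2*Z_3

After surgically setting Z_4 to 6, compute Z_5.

0

Intervening sets Z_4 = 6 and removes its equation (Z_4 := 0 if Z_2 >= 0 else 3).
Z_3 = max(Z_2, Z_1) + 2  [with Z_2=4, Z_1=1]  = 6
Z_5 = |Z_3 - Z_4|  [with Z_3=6, Z_4=6]  = 0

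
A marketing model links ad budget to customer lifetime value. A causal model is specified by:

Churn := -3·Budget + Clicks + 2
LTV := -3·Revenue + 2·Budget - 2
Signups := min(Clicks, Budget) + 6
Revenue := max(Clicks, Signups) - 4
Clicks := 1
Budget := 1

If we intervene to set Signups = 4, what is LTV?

0

The intervention breaks the incoming arrows to Signups: Signups := min(Clicks, Budget) + 6 no longer applies, and Signups = 4.
Revenue = max(Clicks, Signups) - 4  [with Clicks=1, Signups=4]  = 0
LTV = -3·Revenue + 2·Budget - 2  [with Revenue=0, Budget=1]  = 0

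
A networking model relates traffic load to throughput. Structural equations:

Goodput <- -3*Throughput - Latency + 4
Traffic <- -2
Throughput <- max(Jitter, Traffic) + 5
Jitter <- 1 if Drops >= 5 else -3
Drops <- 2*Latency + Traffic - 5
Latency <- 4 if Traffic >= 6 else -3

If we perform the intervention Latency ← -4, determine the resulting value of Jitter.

-3

Under do(Latency=-4), the mechanism Latency <- 4 if Traffic >= 6 else -3 is discarded; Latency is fixed at -4.
Drops = 2*Latency + Traffic - 5  [with Latency=-4, Traffic=-2]  = -15
Jitter = 1 if Drops >= 5 else -3  [with Drops=-15]  = -3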